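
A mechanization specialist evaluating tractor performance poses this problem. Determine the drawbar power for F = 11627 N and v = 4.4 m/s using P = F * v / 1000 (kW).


P = F * v / 1000
  = 11627 * 4.4 / 1000
  = 51158.80 / 1000
  = 51.16 kW


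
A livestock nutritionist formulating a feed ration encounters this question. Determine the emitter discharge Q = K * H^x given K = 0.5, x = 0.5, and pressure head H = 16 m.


Q = K * H^x
  = 0.5 * 16^0.5
  = 0.5 * 4
  = 2 L/h


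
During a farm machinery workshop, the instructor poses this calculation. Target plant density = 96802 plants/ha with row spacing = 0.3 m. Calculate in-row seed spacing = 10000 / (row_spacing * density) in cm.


spacing = 10000 / (row_sp * density)
        = 10000 / (0.3 * 96802)
        = 10000 / 29040.60
        = 0.34435 m = 34.43 cm


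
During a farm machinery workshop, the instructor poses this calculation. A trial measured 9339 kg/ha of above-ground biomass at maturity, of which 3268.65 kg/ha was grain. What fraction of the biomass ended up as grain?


HI = grain_yield / biomass
   = 3268.65 / 9339
   = 0.35


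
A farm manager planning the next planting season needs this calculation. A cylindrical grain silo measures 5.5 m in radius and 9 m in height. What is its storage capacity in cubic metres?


V = pi * r^2 * h
  = pi * 5.5^2 * 9
  = pi * 30.25 * 9
  = 855.30 m^3


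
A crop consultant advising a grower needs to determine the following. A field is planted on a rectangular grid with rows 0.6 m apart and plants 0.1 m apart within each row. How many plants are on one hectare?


D = 10000 / (row_sp * plant_sp)
  = 10000 / (0.6 * 0.1)
  = 10000 / 0.0600
  = 166666.67 plants/ha


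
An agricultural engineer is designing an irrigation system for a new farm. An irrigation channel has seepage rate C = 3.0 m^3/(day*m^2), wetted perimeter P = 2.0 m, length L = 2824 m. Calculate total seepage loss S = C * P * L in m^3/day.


S = C * P * L
  = 3.0 * 2.0 * 2824
  = 16944 m^3/day


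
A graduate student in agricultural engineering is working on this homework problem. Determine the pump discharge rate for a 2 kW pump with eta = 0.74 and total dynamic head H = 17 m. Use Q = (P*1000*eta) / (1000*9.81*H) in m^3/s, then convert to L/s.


Q = (P * 1000 * eta) / (rho * g * H)
  = (2 * 1000 * 0.74) / (1000 * 9.81 * 17)
  = 1480 / 166770
  = 0.00887 m^3/s = 8.87 L/s


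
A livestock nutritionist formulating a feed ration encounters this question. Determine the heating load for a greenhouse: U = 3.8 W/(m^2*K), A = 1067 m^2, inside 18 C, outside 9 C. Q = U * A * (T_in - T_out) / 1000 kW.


dT = 18 - (9) = 9 K
Q = U * A * dT
  = 3.8 * 1067 * 9
  = 36491.40 W = 36.49 kW


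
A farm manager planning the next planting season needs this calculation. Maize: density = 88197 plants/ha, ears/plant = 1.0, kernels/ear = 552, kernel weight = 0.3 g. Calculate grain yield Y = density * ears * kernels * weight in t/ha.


Y = density * ears * kernels * kw
  = 88197 * 1.0 * 552 * 0.3 g/ha
  = 14605423.20 g/ha
  = 14605.42 kg/ha = 14.61 t/ha


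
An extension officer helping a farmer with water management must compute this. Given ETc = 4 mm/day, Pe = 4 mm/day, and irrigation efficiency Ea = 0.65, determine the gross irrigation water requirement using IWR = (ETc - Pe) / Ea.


IWR = (ETc - Pe) / Ea
    = (4 - 4) / 0.65
    = 0 / 0.65
    = 0 mm/day


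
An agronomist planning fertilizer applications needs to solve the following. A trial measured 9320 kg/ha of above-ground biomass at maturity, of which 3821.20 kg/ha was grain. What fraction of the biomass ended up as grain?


HI = grain_yield / biomass
   = 3821.20 / 9320
   = 0.41


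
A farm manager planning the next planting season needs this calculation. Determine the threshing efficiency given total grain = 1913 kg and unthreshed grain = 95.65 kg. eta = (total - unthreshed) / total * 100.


eta = (total - unthreshed) / total * 100
    = (1913 - 95.65) / 1913 * 100
    = 1817.35 / 1913 * 100
    = 95%


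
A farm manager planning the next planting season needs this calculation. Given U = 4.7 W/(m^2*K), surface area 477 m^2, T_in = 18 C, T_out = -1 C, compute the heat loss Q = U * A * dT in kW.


dT = 18 - (-1) = 19 K
Q = U * A * dT
  = 4.7 * 477 * 19
  = 42596.10 W = 42.60 kW


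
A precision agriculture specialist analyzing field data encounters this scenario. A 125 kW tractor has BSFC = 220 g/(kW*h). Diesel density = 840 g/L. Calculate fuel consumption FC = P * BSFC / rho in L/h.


FC = P * BSFC / rho_fuel
   = 125 * 220 / 840
   = 27500 / 840
   = 32.74 L/h


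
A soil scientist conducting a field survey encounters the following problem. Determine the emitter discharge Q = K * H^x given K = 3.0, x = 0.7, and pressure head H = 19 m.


Q = K * H^x
  = 3.0 * 19^0.7
  = 3.0 * 7.8547
  = 23.56 L/h


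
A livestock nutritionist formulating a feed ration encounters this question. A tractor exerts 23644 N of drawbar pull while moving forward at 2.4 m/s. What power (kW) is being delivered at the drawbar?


P = F * v / 1000
  = 23644 * 2.4 / 1000
  = 56745.60 / 1000
  = 56.75 kW


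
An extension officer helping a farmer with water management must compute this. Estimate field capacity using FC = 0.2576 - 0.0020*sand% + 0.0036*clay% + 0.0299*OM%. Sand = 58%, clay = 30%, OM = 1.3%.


FC = 0.2576 - 0.0020*58 + 0.0036*30 + 0.0299*1.3
   = 0.2576 - 0.1160 + 0.1080 + 0.0389
   = 0.2885


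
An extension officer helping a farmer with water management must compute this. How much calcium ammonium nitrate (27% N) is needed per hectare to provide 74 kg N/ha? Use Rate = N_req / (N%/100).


Rate = N_required / (N_content / 100)
     = 74 / (27 / 100)
     = 74 / 0.27
     = 274.07 kg/ha


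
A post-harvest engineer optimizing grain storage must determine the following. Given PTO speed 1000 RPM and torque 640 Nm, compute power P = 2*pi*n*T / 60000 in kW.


P = 2*pi*n*T / 60000
  = 2*pi * 1000 * 640 / 60000
  = 4021238.60 / 60000
  = 67.02 kW


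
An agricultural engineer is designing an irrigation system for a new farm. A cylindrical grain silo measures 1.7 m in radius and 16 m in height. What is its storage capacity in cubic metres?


V = pi * r^2 * h
  = pi * 1.7^2 * 16
  = pi * 2.89 * 16
  = 145.27 m^3


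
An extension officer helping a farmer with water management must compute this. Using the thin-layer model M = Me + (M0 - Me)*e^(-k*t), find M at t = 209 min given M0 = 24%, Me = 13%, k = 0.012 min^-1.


M = Me + (M0 - Me) * e^(-k*t)
  = 13 + (24 - 13) * e^(-0.012*209)
  = 13 + 11 * e^(-2.508)
  = 13 + 11 * 0.08143
  = 13 + 0.8957
  = 13.90%


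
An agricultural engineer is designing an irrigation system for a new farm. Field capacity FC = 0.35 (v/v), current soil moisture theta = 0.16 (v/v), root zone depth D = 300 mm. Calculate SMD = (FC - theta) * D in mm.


SMD = (FC - theta) * D
    = (0.35 - 0.16) * 300
    = 0.190 * 300
    = 57 mm


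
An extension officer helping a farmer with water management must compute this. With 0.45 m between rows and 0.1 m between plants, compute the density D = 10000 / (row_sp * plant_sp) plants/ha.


D = 10000 / (row_sp * plant_sp)
  = 10000 / (0.45 * 0.1)
  = 10000 / 0.0450
  = 222222.22 plants/ha


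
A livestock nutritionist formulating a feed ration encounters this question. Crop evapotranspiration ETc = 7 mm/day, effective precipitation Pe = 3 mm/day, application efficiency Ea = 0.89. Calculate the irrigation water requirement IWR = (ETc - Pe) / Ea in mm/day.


IWR = (ETc - Pe) / Ea
    = (7 - 3) / 0.89
    = 4 / 0.89
    = 4.49 mm/day


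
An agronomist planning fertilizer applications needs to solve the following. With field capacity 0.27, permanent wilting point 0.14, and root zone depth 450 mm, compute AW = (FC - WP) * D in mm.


AW = (FC - WP) * D
   = (0.27 - 0.14) * 450
   = 0.13 * 450
   = 58.50 mm


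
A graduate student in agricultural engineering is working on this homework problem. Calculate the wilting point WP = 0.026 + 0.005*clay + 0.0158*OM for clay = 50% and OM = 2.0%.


WP = 0.026 + 0.005*50 + 0.0158*2.0
   = 0.026 + 0.2500 + 0.0316
   = 0.3076


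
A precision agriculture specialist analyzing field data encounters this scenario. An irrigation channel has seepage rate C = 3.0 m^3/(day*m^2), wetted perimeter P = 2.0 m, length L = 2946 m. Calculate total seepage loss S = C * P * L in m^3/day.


S = C * P * L
  = 3.0 * 2.0 * 2946
  = 17676 m^3/day


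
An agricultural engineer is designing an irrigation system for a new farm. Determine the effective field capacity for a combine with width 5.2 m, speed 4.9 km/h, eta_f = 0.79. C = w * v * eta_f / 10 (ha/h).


C = w * v * eta_f / 10
  = 5.2 * 4.9 * 0.79 / 10
  = 20.13 / 10
  = 2.01 ha/h


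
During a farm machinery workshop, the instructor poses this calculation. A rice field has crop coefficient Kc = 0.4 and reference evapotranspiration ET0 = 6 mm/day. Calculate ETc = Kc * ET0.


ETc = Kc * ET0
    = 0.4 * 6
    = 2.40 mm/day


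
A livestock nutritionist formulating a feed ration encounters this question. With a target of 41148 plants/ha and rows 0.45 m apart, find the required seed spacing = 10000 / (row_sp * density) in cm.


spacing = 10000 / (row_sp * density)
        = 10000 / (0.45 * 41148)
        = 10000 / 18516.60
        = 0.54006 m = 54.01 cm


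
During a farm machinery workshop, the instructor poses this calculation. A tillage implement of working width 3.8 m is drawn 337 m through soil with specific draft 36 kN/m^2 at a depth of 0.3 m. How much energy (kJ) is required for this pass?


E = k * d * w * L
  = 36 * 0.3 * 3.8 * 337
  = 13830.48 kJ


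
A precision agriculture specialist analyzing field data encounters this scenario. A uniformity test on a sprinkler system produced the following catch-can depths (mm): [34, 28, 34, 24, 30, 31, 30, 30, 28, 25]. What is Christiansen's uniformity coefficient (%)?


xbar = 294 / 10 = 29.400
sum|xi - xbar| = 25.200
CU = 100 * (1 - 25.200 / (10 * 29.400))
   = 100 * (1 - 0.0857)
   = 91.43%


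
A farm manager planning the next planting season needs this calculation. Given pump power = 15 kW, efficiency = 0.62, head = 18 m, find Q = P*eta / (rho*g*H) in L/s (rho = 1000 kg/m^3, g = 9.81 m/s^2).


Q = (P * 1000 * eta) / (rho * g * H)
  = (15 * 1000 * 0.62) / (1000 * 9.81 * 18)
  = 9300 / 176580
  = 0.05267 m^3/s = 52.67 L/s


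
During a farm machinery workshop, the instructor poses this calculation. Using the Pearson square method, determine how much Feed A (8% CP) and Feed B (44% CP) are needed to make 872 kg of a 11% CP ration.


parts_A = CP_b - target = 44 - 11 = 33
parts_B = target - CP_a = 11 - 8 = 3
total_parts = 33 + 3 = 36
Feed A = 872 * 33 / 36 = 799.33 kg
Feed B = 872 * 3 / 36 = 72.67 kg

799.33 kg


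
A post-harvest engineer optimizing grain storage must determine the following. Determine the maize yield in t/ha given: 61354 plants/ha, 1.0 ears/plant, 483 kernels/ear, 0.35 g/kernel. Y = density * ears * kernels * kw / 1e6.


Y = density * ears * kernels * kw
  = 61354 * 1.0 * 483 * 0.35 g/ha
  = 10371893.70 g/ha
  = 10371.89 kg/ha = 10.37 t/ha


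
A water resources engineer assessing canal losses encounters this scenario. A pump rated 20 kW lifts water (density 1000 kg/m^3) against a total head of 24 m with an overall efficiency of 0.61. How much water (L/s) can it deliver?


Q = (P * 1000 * eta) / (rho * g * H)
  = (20 * 1000 * 0.61) / (1000 * 9.81 * 24)
  = 12200 / 235440
  = 0.05182 m^3/s = 51.82 L/s


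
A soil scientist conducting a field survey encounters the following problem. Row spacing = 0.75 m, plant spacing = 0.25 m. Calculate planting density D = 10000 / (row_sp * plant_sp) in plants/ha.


D = 10000 / (row_sp * plant_sp)
  = 10000 / (0.75 * 0.25)
  = 10000 / 0.1875
  = 53333.33 plants/ha


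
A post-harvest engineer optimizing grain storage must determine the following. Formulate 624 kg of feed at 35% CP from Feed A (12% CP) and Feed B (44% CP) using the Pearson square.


parts_A = CP_b - target = 44 - 35 = 9
parts_B = target - CP_a = 35 - 12 = 23
total_parts = 9 + 23 = 32
Feed A = 624 * 9 / 32 = 175.50 kg
Feed B = 624 * 23 / 32 = 448.50 kg

175.50 kg


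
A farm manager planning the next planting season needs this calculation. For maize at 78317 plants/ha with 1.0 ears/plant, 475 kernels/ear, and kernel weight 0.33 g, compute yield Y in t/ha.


Y = density * ears * kernels * kw
  = 78317 * 1.0 * 475 * 0.33 g/ha
  = 12276189.75 g/ha
  = 12276.19 kg/ha = 12.28 t/ha


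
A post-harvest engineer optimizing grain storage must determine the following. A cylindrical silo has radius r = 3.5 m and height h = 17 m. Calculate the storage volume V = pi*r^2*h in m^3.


V = pi * r^2 * h
  = pi * 3.5^2 * 17
  = pi * 12.25 * 17
  = 654.24 m^3


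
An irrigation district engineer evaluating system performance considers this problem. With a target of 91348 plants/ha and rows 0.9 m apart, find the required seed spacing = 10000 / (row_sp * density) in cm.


spacing = 10000 / (row_sp * density)
        = 10000 / (0.9 * 91348)
        = 10000 / 82213.20
        = 0.12163 m = 12.16 cm


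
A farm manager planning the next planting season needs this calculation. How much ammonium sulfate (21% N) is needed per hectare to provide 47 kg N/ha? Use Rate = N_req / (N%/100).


Rate = N_required / (N_content / 100)
     = 47 / (21 / 100)
     = 47 / 0.21
     = 223.81 kg/ha


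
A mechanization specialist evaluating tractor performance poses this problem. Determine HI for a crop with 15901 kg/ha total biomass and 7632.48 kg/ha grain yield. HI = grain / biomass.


HI = grain_yield / biomass
   = 7632.48 / 15901
   = 0.48


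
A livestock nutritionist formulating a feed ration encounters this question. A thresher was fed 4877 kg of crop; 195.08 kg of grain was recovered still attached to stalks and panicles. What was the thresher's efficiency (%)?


eta = (total - unthreshed) / total * 100
    = (4877 - 195.08) / 4877 * 100
    = 4681.92 / 4877 * 100
    = 96%


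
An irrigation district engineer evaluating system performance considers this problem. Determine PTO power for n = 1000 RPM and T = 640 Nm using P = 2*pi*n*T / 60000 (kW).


P = 2*pi*n*T / 60000
  = 2*pi * 1000 * 640 / 60000
  = 4021238.60 / 60000
  = 67.02 kW


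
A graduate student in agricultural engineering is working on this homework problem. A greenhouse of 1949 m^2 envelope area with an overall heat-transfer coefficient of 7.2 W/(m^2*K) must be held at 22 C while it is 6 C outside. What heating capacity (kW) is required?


dT = 22 - (6) = 16 K
Q = U * A * dT
  = 7.2 * 1949 * 16
  = 224524.80 W = 224.52 kW


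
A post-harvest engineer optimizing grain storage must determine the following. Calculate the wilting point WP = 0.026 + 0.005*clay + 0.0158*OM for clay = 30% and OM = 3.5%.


WP = 0.026 + 0.005*30 + 0.0158*3.5
   = 0.026 + 0.1500 + 0.0553
   = 0.2313


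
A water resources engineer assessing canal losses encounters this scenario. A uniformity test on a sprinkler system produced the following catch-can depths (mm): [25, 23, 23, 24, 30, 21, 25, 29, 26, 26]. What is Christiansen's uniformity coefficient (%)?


xbar = 252 / 10 = 25.200
sum|xi - xbar| = 20.400
CU = 100 * (1 - 20.400 / (10 * 25.200))
   = 100 * (1 - 0.0810)
   = 91.90%


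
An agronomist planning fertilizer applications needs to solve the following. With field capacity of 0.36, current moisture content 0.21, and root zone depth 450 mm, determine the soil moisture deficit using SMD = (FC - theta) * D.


SMD = (FC - theta) * D
    = (0.36 - 0.21) * 450
    = 0.150 * 450
    = 67.50 mm


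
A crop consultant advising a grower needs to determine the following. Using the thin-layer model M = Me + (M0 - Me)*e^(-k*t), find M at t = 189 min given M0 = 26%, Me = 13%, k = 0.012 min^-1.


M = Me + (M0 - Me) * e^(-k*t)
  = 13 + (26 - 13) * e^(-0.012*189)
  = 13 + 13 * e^(-2.268)
  = 13 + 13 * 0.10352
  = 13 + 1.3457
  = 14.35%


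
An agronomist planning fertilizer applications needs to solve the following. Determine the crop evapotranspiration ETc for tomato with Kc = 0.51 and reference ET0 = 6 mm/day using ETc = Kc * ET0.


ETc = Kc * ET0
    = 0.51 * 6
    = 3.06 mm/day


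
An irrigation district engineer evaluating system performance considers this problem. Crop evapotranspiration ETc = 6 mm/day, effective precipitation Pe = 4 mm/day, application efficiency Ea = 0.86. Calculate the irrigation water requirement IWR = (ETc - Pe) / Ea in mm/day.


IWR = (ETc - Pe) / Ea
    = (6 - 4) / 0.86
    = 2 / 0.86
    = 2.33 mm/day


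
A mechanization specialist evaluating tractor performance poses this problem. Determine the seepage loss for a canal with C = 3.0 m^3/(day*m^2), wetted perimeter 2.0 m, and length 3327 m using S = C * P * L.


S = C * P * L
  = 3.0 * 2.0 * 3327
  = 19962 m^3/day


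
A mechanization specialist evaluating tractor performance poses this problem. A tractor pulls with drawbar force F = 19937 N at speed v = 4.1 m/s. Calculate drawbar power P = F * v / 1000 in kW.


P = F * v / 1000
  = 19937 * 4.1 / 1000
  = 81741.70 / 1000
  = 81.74 kW


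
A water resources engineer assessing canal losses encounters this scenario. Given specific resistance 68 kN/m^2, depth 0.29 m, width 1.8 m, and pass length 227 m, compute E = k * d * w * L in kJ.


E = k * d * w * L
  = 68 * 0.29 * 1.8 * 227
  = 8057.59 kJ


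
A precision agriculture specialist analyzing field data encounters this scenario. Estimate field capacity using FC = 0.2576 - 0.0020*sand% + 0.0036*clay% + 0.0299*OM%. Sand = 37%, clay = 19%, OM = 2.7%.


FC = 0.2576 - 0.0020*37 + 0.0036*19 + 0.0299*2.7
   = 0.2576 - 0.0740 + 0.0684 + 0.0807
   = 0.3327


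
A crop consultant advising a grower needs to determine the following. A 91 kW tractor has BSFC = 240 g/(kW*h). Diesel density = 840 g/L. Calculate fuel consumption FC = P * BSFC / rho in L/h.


FC = P * BSFC / rho_fuel
   = 91 * 240 / 840
   = 21840 / 840
   = 26 L/h


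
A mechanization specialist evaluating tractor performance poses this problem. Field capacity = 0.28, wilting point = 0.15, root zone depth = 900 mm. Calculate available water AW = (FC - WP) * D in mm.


AW = (FC - WP) * D
   = (0.28 - 0.15) * 900
   = 0.13 * 900
   = 117 mm


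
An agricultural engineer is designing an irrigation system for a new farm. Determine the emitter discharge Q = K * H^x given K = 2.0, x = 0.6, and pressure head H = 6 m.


Q = K * H^x
  = 2.0 * 6^0.6
  = 2.0 * 2.9302
  = 5.86 L/h


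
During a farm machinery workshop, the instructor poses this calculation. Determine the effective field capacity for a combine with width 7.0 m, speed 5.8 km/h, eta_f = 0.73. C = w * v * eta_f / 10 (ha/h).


C = w * v * eta_f / 10
  = 7.0 * 5.8 * 0.73 / 10
  = 29.64 / 10
  = 2.96 ha/h


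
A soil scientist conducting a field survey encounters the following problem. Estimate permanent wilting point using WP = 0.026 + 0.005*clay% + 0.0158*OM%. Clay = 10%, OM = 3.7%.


WP = 0.026 + 0.005*10 + 0.0158*3.7
   = 0.026 + 0.0500 + 0.0585
   = 0.1345


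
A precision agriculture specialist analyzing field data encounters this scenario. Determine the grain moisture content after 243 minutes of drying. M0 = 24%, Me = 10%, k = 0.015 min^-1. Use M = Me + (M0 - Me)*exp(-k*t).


M = Me + (M0 - Me) * e^(-k*t)
  = 10 + (24 - 10) * e^(-0.015*243)
  = 10 + 14 * e^(-3.645)
  = 10 + 14 * 0.02612
  = 10 + 0.3657
  = 10.37%


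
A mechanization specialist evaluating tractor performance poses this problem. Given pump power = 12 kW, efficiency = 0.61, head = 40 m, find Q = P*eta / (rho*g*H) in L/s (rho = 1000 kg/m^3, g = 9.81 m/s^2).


Q = (P * 1000 * eta) / (rho * g * H)
  = (12 * 1000 * 0.61) / (1000 * 9.81 * 40)
  = 7320 / 392400
  = 0.01865 m^3/s = 18.65 L/s


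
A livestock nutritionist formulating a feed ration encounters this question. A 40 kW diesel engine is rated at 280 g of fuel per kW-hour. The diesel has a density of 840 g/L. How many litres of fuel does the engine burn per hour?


FC = P * BSFC / rho_fuel
   = 40 * 280 / 840
   = 11200 / 840
   = 13.33 L/h


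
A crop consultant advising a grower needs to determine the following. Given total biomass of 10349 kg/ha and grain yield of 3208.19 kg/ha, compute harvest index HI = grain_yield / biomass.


HI = grain_yield / biomass
   = 3208.19 / 10349
   = 0.31


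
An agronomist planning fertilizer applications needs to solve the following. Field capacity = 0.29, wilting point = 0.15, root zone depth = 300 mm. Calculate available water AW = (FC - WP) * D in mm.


AW = (FC - WP) * D
   = (0.29 - 0.15) * 300
   = 0.14 * 300
   = 42 mm


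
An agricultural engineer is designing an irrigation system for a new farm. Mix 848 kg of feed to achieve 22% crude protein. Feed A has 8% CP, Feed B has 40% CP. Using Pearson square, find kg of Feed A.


parts_A = CP_b - target = 40 - 22 = 18
parts_B = target - CP_a = 22 - 8 = 14
total_parts = 18 + 14 = 32
Feed A = 848 * 18 / 32 = 477 kg
Feed B = 848 * 14 / 32 = 371 kg

477 kg


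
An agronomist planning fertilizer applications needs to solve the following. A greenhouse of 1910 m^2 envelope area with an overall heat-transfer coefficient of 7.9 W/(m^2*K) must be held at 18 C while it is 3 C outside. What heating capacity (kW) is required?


dT = 18 - (3) = 15 K
Q = U * A * dT
  = 7.9 * 1910 * 15
  = 226335 W = 226.34 kW


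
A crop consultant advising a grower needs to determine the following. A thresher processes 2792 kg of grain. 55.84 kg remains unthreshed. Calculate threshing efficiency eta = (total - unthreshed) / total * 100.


eta = (total - unthreshed) / total * 100
    = (2792 - 55.84) / 2792 * 100
    = 2736.16 / 2792 * 100
    = 98%


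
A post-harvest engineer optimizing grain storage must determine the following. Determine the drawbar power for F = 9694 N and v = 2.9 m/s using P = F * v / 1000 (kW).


P = F * v / 1000
  = 9694 * 2.9 / 1000
  = 28112.60 / 1000
  = 28.11 kW


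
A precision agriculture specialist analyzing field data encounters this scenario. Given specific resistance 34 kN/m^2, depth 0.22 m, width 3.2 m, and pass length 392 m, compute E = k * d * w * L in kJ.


E = k * d * w * L
  = 34 * 0.22 * 3.2 * 392
  = 9382.91 kJ


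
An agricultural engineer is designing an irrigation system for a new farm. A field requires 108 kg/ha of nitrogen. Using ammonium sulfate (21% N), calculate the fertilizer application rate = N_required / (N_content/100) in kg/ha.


Rate = N_required / (N_content / 100)
     = 108 / (21 / 100)
     = 108 / 0.21
     = 514.29 kg/ha


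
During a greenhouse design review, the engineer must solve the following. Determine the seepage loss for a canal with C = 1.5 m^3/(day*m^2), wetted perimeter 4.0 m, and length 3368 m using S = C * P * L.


S = C * P * L
  = 1.5 * 4.0 * 3368
  = 20208 m^3/day


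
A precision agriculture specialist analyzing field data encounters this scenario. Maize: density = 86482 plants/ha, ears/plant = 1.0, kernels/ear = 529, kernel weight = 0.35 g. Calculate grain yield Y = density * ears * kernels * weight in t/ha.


Y = density * ears * kernels * kw
  = 86482 * 1.0 * 529 * 0.35 g/ha
  = 16012142.30 g/ha
  = 16012.14 kg/ha = 16.01 t/ha


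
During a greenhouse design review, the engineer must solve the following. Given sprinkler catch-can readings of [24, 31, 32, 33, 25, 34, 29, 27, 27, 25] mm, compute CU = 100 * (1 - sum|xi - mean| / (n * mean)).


xbar = 287 / 10 = 28.700
sum|xi - xbar| = 31
CU = 100 * (1 - 31 / (10 * 28.700))
   = 100 * (1 - 0.1080)
   = 89.20%


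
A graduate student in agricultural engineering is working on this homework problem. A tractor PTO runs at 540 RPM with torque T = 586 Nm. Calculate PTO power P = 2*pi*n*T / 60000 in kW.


P = 2*pi*n*T / 60000
  = 2*pi * 540 * 586 / 60000
  = 1988251.16 / 60000
  = 33.14 kW


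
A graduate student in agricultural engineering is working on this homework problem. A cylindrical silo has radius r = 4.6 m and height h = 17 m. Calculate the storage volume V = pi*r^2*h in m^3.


V = pi * r^2 * h
  = pi * 4.6^2 * 17
  = pi * 21.16 * 17
  = 1130.09 m^3


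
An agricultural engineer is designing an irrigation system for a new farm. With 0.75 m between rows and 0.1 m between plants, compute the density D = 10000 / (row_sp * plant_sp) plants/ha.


D = 10000 / (row_sp * plant_sp)
  = 10000 / (0.75 * 0.1)
  = 10000 / 0.0750
  = 133333.33 plants/ha


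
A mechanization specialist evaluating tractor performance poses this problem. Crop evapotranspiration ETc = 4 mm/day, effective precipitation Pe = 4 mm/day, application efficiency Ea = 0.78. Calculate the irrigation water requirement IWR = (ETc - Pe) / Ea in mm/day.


IWR = (ETc - Pe) / Ea
    = (4 - 4) / 0.78
    = 0 / 0.78
    = 0 mm/day


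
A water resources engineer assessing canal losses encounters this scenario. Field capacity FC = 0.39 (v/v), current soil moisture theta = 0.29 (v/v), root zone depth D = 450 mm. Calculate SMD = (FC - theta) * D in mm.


SMD = (FC - theta) * D
    = (0.39 - 0.29) * 450
    = 0.100 * 450
    = 45 mm


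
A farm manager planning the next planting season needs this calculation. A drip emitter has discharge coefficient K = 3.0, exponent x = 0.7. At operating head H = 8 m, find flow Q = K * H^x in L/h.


Q = K * H^x
  = 3.0 * 8^0.7
  = 3.0 * 4.2871
  = 12.86 L/h


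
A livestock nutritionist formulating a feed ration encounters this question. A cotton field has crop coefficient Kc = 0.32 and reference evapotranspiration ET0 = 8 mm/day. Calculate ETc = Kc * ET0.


ETc = Kc * ET0
    = 0.32 * 8
    = 2.56 mm/day


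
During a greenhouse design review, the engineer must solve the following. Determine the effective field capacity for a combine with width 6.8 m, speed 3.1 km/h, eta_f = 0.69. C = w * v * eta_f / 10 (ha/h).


C = w * v * eta_f / 10
  = 6.8 * 3.1 * 0.69 / 10
  = 14.55 / 10
  = 1.45 ha/h


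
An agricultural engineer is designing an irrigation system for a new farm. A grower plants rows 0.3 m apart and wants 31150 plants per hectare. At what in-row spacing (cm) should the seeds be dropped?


spacing = 10000 / (row_sp * density)
        = 10000 / (0.3 * 31150)
        = 10000 / 9345
        = 1.07009 m = 107.01 cm


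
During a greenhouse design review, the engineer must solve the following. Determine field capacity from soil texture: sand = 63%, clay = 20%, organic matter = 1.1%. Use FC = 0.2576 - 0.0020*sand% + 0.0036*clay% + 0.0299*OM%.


FC = 0.2576 - 0.0020*63 + 0.0036*20 + 0.0299*1.1
   = 0.2576 - 0.1260 + 0.0720 + 0.0329
   = 0.2365


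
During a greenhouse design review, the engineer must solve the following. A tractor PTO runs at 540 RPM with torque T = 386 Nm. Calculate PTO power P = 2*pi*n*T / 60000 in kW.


P = 2*pi*n*T / 60000
  = 2*pi * 540 * 386 / 60000
  = 1309667.15 / 60000
  = 21.83 kW


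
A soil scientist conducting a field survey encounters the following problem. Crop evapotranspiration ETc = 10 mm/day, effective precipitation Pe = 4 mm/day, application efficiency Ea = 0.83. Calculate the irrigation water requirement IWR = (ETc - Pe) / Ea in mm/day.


IWR = (ETc - Pe) / Ea
    = (10 - 4) / 0.83
    = 6 / 0.83
    = 7.23 mm/day


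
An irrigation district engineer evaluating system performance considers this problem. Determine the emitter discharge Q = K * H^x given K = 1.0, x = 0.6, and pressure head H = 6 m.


Q = K * H^x
  = 1.0 * 6^0.6
  = 1.0 * 2.9302
  = 2.93 L/h


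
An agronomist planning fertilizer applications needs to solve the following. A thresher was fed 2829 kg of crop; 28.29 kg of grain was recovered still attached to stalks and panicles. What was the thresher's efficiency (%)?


eta = (total - unthreshed) / total * 100
    = (2829 - 28.29) / 2829 * 100
    = 2800.71 / 2829 * 100
    = 99%


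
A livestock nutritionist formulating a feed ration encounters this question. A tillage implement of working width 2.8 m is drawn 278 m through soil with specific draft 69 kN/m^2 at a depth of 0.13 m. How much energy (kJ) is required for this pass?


E = k * d * w * L
  = 69 * 0.13 * 2.8 * 278
  = 6982.25 kJ


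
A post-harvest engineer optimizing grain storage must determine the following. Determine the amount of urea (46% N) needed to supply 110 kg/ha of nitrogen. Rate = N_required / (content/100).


Rate = N_required / (N_content / 100)
     = 110 / (46 / 100)
     = 110 / 0.46
     = 239.13 kg/ha


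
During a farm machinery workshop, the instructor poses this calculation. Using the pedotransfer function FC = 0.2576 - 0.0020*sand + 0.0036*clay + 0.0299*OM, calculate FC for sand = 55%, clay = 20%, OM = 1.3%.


FC = 0.2576 - 0.0020*55 + 0.0036*20 + 0.0299*1.3
   = 0.2576 - 0.1100 + 0.0720 + 0.0389
   = 0.2585


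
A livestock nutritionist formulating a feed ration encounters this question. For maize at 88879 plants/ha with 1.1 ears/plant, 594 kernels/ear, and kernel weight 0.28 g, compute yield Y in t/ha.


Y = density * ears * kernels * kw
  = 88879 * 1.1 * 594 * 0.28 g/ha
  = 16260590.81 g/ha
  = 16260.59 kg/ha = 16.26 t/ha


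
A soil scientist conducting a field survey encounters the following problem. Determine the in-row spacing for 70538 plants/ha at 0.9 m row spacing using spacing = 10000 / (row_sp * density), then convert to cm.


spacing = 10000 / (row_sp * density)
        = 10000 / (0.9 * 70538)
        = 10000 / 63484.20
        = 0.15752 m = 15.75 cm


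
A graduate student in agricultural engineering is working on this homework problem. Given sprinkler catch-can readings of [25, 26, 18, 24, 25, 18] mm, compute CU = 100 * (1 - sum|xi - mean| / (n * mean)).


xbar = 136 / 6 = 22.667
sum|xi - xbar| = 18.667
CU = 100 * (1 - 18.667 / (6 * 22.667))
   = 100 * (1 - 0.1373)
   = 86.27%


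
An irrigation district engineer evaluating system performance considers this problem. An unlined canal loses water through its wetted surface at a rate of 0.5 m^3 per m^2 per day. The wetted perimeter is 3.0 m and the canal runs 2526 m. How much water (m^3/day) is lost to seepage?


S = C * P * L
  = 0.5 * 3.0 * 2526
  = 3789 m^3/day


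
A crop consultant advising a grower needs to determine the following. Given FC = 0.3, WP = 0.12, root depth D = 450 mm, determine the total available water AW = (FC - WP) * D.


AW = (FC - WP) * D
   = (0.3 - 0.12) * 450
   = 0.18 * 450
   = 81 mm


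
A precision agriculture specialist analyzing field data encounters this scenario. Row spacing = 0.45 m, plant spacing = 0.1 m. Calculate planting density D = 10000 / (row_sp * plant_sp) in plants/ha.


D = 10000 / (row_sp * plant_sp)
  = 10000 / (0.45 * 0.1)
  = 10000 / 0.0450
  = 222222.22 plants/ha


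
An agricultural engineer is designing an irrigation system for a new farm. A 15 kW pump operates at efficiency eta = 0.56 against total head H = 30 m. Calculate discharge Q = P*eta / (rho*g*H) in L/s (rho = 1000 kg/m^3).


Q = (P * 1000 * eta) / (rho * g * H)
  = (15 * 1000 * 0.56) / (1000 * 9.81 * 30)
  = 8400 / 294300
  = 0.02854 m^3/s = 28.54 L/s


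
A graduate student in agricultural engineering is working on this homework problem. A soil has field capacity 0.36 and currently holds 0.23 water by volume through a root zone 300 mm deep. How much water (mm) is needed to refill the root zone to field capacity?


SMD = (FC - theta) * D
    = (0.36 - 0.23) * 300
    = 0.130 * 300
    = 39 mm


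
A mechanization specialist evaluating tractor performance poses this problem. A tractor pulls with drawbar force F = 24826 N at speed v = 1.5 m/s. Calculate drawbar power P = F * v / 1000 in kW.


P = F * v / 1000
  = 24826 * 1.5 / 1000
  = 37239 / 1000
  = 37.24 kW


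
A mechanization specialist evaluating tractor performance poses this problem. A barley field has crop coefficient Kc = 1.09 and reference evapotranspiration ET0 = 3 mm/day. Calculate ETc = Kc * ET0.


ETc = Kc * ET0
    = 1.09 * 3
    = 3.27 mm/day


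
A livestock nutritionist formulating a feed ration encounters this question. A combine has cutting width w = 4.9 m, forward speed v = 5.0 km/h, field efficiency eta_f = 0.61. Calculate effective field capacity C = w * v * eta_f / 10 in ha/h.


C = w * v * eta_f / 10
  = 4.9 * 5.0 * 0.61 / 10
  = 14.95 / 10
  = 1.49 ha/h


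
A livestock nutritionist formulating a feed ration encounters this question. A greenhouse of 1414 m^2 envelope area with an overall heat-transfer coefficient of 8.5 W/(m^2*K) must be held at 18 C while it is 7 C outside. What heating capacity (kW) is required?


dT = 18 - (7) = 11 K
Q = U * A * dT
  = 8.5 * 1414 * 11
  = 132209 W = 132.21 kW


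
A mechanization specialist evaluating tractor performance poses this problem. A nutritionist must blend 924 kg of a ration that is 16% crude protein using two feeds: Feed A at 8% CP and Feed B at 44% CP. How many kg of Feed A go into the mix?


parts_A = CP_b - target = 44 - 16 = 28
parts_B = target - CP_a = 16 - 8 = 8
total_parts = 28 + 8 = 36
Feed A = 924 * 28 / 36 = 718.67 kg
Feed B = 924 * 8 / 36 = 205.33 kg

718.67 kg


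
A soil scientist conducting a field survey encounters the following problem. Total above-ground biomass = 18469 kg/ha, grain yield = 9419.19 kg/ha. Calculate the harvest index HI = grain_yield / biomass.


HI = grain_yield / biomass
   = 9419.19 / 18469
   = 0.51


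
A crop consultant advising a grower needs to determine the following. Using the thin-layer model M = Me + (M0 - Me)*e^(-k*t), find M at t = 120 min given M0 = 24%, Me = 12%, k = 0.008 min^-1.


M = Me + (M0 - Me) * e^(-k*t)
  = 12 + (24 - 12) * e^(-0.008*120)
  = 12 + 12 * e^(-0.960)
  = 12 + 12 * 0.38289
  = 12 + 4.5947
  = 16.59%


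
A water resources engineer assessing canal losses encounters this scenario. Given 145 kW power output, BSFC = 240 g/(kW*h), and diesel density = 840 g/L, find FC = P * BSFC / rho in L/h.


FC = P * BSFC / rho_fuel
   = 145 * 240 / 840
   = 34800 / 840
   = 41.43 L/h


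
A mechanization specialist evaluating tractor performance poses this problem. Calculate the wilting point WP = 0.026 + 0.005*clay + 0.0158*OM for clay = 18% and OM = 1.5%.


WP = 0.026 + 0.005*18 + 0.0158*1.5
   = 0.026 + 0.0900 + 0.0237
   = 0.1397


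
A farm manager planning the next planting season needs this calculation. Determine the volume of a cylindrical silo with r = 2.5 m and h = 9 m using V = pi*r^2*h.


V = pi * r^2 * h
  = pi * 2.5^2 * 9
  = pi * 6.25 * 9
  = 176.71 m^3


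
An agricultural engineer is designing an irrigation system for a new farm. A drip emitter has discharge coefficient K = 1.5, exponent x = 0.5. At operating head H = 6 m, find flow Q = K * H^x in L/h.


Q = K * H^x
  = 1.5 * 6^0.5
  = 1.5 * 2.4495
  = 3.67 L/h


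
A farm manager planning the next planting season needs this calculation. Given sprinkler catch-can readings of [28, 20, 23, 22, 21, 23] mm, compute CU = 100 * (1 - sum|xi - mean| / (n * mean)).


xbar = 137 / 6 = 22.833
sum|xi - xbar| = 11
CU = 100 * (1 - 11 / (6 * 22.833))
   = 100 * (1 - 0.0803)
   = 91.97%


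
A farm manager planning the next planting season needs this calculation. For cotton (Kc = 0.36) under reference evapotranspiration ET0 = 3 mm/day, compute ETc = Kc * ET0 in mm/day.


ETc = Kc * ET0
    = 0.36 * 3
    = 1.08 mm/day


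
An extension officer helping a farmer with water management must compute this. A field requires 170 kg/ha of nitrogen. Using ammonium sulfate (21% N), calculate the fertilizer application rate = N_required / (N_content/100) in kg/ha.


Rate = N_required / (N_content / 100)
     = 170 / (21 / 100)
     = 170 / 0.21
     = 809.52 kg/ha


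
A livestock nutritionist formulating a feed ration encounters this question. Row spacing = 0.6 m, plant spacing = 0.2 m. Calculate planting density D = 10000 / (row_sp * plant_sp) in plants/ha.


D = 10000 / (row_sp * plant_sp)
  = 10000 / (0.6 * 0.2)
  = 10000 / 0.1200
  = 83333.33 plants/ha


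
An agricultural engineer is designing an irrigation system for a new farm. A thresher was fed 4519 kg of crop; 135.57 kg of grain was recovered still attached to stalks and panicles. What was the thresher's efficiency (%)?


eta = (total - unthreshed) / total * 100
    = (4519 - 135.57) / 4519 * 100
    = 4383.43 / 4519 * 100
    = 97%


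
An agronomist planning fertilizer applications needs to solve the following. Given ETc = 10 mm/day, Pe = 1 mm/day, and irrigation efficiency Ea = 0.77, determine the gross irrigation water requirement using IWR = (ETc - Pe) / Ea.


IWR = (ETc - Pe) / Ea
    = (10 - 1) / 0.77
    = 9 / 0.77
    = 11.69 mm/day


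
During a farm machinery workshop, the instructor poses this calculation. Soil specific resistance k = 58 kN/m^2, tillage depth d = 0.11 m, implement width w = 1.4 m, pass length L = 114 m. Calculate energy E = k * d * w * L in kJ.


E = k * d * w * L
  = 58 * 0.11 * 1.4 * 114
  = 1018.25 kJ


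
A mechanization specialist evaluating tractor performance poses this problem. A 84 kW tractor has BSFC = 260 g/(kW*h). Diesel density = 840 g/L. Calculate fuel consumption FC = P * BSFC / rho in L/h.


FC = P * BSFC / rho_fuel
   = 84 * 260 / 840
   = 21840 / 840
   = 26 L/h


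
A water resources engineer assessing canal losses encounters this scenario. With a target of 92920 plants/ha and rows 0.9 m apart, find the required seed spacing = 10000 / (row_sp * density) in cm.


spacing = 10000 / (row_sp * density)
        = 10000 / (0.9 * 92920)
        = 10000 / 83628
        = 0.11958 m = 11.96 cm


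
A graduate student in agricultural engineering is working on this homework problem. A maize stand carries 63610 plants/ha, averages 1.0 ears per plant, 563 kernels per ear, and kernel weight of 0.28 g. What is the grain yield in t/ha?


Y = density * ears * kernels * kw
  = 63610 * 1.0 * 563 * 0.28 g/ha
  = 10027480.40 g/ha
  = 10027.48 kg/ha = 10.03 t/ha


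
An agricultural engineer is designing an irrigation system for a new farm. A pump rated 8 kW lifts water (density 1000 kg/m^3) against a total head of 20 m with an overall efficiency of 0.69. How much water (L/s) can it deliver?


Q = (P * 1000 * eta) / (rho * g * H)
  = (8 * 1000 * 0.69) / (1000 * 9.81 * 20)
  = 5520 / 196200
  = 0.02813 m^3/s = 28.13 L/s


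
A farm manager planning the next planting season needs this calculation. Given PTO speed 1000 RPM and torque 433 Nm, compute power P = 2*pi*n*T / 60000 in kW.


P = 2*pi*n*T / 60000
  = 2*pi * 1000 * 433 / 60000
  = 2720619.24 / 60000
  = 45.34 kW


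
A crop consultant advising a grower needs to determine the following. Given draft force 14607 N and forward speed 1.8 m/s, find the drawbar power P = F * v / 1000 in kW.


P = F * v / 1000
  = 14607 * 1.8 / 1000
  = 26292.60 / 1000
  = 26.29 kW


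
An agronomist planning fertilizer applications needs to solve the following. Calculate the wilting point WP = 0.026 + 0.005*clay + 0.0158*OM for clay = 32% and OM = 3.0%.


WP = 0.026 + 0.005*32 + 0.0158*3.0
   = 0.026 + 0.1600 + 0.0474
   = 0.2334


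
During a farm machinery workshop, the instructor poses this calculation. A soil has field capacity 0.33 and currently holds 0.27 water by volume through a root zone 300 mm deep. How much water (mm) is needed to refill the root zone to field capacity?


SMD = (FC - theta) * D
    = (0.33 - 0.27) * 300
    = 0.060 * 300
    = 18 mm


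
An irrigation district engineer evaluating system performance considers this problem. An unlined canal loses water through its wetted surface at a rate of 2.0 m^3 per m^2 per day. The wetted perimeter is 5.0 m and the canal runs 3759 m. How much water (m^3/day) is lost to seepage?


S = C * P * L
  = 2.0 * 5.0 * 3759
  = 37590 m^3/day


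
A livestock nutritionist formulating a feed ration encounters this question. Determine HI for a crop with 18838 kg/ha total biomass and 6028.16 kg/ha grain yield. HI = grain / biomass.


HI = grain_yield / biomass
   = 6028.16 / 18838
   = 0.32
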